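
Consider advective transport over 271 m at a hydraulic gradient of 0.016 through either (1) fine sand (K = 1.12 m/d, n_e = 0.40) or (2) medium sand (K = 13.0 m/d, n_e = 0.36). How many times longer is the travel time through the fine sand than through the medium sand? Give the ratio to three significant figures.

12.9

Unit 1 (fine sand): v = 1.12×0.016/0.40 = 0.04480 m/d, t = 271/0.04480 = 6049 d
Unit 2 (medium sand): v = 13.0×0.016/0.36 = 0.5778 m/d, t = 271/0.5778 = 469.0 d
t(fine sand) / t(medium sand) = 6049/469.0 = 12.9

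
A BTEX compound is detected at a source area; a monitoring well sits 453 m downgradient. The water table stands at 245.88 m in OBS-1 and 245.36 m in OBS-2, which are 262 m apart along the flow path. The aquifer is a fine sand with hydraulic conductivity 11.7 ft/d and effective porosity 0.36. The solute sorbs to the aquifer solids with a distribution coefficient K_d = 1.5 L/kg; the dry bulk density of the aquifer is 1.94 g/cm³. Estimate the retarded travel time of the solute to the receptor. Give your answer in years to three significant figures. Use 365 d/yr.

Hydraulic gradient i = (245.88 − 245.36) / 262 = 0.52 / 262 = 0.001985
K = 11.7 ft/d × 0.3048 = 3.566 m/d
Darcy flux q = K·i = 3.566 × 0.001985 = 0.007078 m/d
Seepage velocity v = q / n = 0.007078 / 0.36 = 0.01966 m/d
Retardation R = 1 + ρ_b·K_d/n = 1 + 1.94×1.5/0.36 = 9.083
Contaminant velocity v_c = v/R = 0.01966/9.083 = 0.002164 m/d
t = L/v_c = 453/0.002164 = 209300 d
   = 209300/365 = 573 yr

573 years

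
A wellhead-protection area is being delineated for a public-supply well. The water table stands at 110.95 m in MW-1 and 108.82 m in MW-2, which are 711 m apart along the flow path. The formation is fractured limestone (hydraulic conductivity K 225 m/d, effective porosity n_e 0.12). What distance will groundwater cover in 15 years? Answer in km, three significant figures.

Hydraulic gradient i = (110.95 − 108.82) / 711 = 2.13 / 711 = 0.002996
Specific discharge q = 225 × 0.002996 = 0.6741 m/d
Seepage velocity v = q / n = 0.6741 / 0.12 = 5.617 m/d
T = 15 yr × 365 = 5475 d
L = v × T = 5.617 × 5475 = 30750 m
   = 30.8 km

30.8 km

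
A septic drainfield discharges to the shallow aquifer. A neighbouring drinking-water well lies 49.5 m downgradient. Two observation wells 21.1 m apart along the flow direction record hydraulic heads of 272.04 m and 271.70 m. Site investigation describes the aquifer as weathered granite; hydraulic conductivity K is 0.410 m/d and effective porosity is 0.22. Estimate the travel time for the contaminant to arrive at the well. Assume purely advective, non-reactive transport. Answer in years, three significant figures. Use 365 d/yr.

4.52 years

Hydraulic gradient i = (272.04 − 271.70) / 21.1 = 0.34 / 21.1 = 0.01611
q = Ki = 0.410 × 0.01611 = 0.006607 m/d
v = Ki/n = 0.410·0.01611/0.22 = 0.03003 m/d
t = L / v = 49.5 / 0.03003 = 1648 d
   = 1648 / 365 = 4.52 yr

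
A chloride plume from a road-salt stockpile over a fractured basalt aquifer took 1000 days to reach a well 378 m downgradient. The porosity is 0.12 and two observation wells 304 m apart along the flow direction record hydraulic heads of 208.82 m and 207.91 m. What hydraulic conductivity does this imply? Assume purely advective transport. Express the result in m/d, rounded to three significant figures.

15.2 m/d

Hydraulic gradient i = (208.82 − 207.91) / 304 = 0.91 / 304 = 0.002993
v = L / t = 378 / 1000 = 0.3780 m/d
K = v · n / i = 0.3780 × 0.12 / 0.002993 = 15.2 m/d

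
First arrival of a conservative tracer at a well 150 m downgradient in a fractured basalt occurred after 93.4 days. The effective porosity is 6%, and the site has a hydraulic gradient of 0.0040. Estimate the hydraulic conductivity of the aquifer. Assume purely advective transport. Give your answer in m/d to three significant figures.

v = L / t = 150 / 93.4 = 1.606 m/d
K = v · n / i = 1.606 × 0.06 / 0.0040 = 24.1 m/d

24.1 m/d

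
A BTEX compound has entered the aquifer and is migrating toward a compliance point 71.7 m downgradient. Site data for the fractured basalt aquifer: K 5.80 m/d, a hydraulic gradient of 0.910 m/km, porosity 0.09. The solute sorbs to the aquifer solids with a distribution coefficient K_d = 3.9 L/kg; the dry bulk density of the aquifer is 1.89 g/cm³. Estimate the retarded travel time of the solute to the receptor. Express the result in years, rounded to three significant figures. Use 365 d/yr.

278 years

q = Ki = 5.80 × 9.1e-4 = 0.005278 m/d
v_s = q/n_e = 0.005278/0.09 = 0.05864 m/d
Retardation R = 1 + ρ_b·K_d/n = 1 + 1.89×3.9/0.09 = 82.90
Contaminant velocity v_c = v/R = 0.05864/82.90 = 7.074e-4 m/d
t = L/v_c = 71.7/7.074e-4 = 101400 d
   = 101400/365 = 278 yr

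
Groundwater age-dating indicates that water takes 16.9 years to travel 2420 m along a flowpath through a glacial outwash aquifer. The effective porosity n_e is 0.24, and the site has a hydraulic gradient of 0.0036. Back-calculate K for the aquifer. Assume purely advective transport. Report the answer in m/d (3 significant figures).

26.2 m/d

t = 16.9 years = 6168 d
v = L / t = 2420 / 6168 = 0.3923 m/d
K = v · n / i = 0.3923 × 0.24 / 0.0036 = 26.2 m/d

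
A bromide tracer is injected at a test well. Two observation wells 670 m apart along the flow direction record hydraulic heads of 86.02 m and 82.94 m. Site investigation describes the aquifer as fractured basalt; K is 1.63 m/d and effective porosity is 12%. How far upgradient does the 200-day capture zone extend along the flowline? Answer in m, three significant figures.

Hydraulic gradient i = (86.02 − 82.94) / 670 = 3.08 / 670 = 0.004597
Specific discharge q = 1.63 × 0.004597 = 0.007493 m/d
v = Ki/n = 1.63·0.004597/0.12 = 0.06244 m/d
L = v × T = 0.06244 × 200 = 12.49 m

12.5 m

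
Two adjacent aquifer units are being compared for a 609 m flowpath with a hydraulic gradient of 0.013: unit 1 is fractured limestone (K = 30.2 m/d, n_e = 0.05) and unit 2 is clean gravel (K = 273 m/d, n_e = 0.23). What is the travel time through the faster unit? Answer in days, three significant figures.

39.5 days

Unit 1 (fractured limestone): v = 30.2×0.013/0.05 = 7.852 m/d, t = 609/7.852 = 77.56 d
Unit 2 (clean gravel): v = 273×0.013/0.23 = 15.43 m/d, t = 609/15.43 = 39.47 d
Faster unit: t = 39.5 d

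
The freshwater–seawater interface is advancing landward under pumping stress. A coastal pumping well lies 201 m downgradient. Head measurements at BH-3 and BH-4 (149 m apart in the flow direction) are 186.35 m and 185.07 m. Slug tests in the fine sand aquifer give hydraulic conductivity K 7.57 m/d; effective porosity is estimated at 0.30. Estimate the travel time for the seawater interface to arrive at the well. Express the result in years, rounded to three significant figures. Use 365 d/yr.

Hydraulic gradient i = (186.35 − 185.07) / 149 = 1.28 / 149 = 0.008591
Specific discharge q = 7.57 × 0.008591 = 0.06503 m/d
Average linear velocity = 0.06503 / 0.30 = 0.2168 m/d
t = L / v = 201 / 0.2168 = 927.3 d
   = 927.3 / 365 = 2.54 yr

2.54 years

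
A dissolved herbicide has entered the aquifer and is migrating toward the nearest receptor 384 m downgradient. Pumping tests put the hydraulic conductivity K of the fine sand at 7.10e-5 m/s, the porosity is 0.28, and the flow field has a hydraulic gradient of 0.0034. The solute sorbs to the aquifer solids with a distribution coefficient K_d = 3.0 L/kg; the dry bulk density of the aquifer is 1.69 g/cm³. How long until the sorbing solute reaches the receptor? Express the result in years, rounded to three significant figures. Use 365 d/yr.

270 years

K = 7.10e-5 m/s × 86400 s/d = 6.134 m/d
q = Ki = 6.134 × 0.0034 = 0.02086 m/d
Seepage velocity v = q / n = 0.02086 / 0.28 = 0.07449 m/d
Retardation R = 1 + ρ_b·K_d/n = 1 + 1.69×3.0/0.28 = 19.11
Contaminant velocity v_c = v/R = 0.07449/19.11 = 0.003898 m/d
t = L/v_c = 384/0.003898 = 98500 d
   = 98500/365 = 270 yr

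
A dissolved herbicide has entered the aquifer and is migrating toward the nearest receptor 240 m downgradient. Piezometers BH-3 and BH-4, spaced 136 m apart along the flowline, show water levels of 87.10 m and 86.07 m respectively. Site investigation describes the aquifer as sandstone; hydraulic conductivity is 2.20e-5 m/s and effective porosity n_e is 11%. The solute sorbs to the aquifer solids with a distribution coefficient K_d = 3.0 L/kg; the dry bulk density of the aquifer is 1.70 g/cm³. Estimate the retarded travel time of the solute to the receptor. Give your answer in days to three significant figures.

Hydraulic gradient i = (87.10 − 86.07) / 136 = 1.03 / 136 = 0.007574
K = 2.20e-5 m/s × 86400 s/d = 1.901 m/d
q = Ki = 1.901 × 0.007574 = 0.01440 m/d
Seepage velocity v = q / n = 0.01440 / 0.11 = 0.1309 m/d
Retardation R = 1 + ρ_b·K_d/n = 1 + 1.70×3.0/0.11 = 47.36
Contaminant velocity v_c = v/R = 0.1309/47.36 = 0.002763 m/d
t = L/v_c = 240/0.002763 = 86860 d

86900 days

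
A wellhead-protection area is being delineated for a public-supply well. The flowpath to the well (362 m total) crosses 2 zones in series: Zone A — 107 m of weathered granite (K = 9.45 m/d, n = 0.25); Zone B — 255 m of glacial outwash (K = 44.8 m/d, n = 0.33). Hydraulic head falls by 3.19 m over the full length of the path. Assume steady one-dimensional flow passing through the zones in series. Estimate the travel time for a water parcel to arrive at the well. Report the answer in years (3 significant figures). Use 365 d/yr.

Continuity: the same q passes through each zone, so ΔH = q·Σ(L_j/K_j) — the zones act as resistances in series.
Σ(L/K) = 107/9.45 + 255/44.8 = 11.32 + 5.692 = 17.01 d
q = ΔH / Σ(L/K) = 3.19 / 17.01 = 0.1875 m/d (same in every zone)
Zone A: v = q/n = 0.1875/0.25 = 0.7499 m/d → t_A = 107/0.7499 = 142.7 d
Zone B: v = q/n = 0.1875/0.33 = 0.5681 m/d → t_B = 255/0.5681 = 448.8 d
Total t = 142.7 + 448.8 = 591.5 d
   = 591.5 / 365 = 1.62 yr

1.62 years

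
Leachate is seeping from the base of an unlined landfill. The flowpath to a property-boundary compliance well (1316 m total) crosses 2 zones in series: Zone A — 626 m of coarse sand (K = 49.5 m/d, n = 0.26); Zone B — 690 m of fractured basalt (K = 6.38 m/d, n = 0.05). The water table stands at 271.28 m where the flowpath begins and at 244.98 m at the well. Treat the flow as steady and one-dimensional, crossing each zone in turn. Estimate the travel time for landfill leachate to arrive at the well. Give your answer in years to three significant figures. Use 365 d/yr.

2.48 years

Total head drop ΔH = 271.28 − 244.98 = 26.30 m
Continuity: the same q passes through each zone, so ΔH = q·Σ(L_j/K_j) — the zones act as resistances in series.
Σ(L/K) = 626/49.5 + 690/6.38 = 12.65 + 108.2 = 120.8 d
q = ΔH / Σ(L/K) = 26.30 / 120.8 = 0.2177 m/d (same in every zone)
Zone A: v = q/n = 0.2177/0.26 = 0.8374 m/d → t_A = 626/0.8374 = 747.6 d
Zone B: v = q/n = 0.2177/0.05 = 4.354 m/d → t_B = 690/4.354 = 158.5 d
Total t = 747.6 + 158.5 = 906.0 d
   = 906.0 / 365 = 2.48 yr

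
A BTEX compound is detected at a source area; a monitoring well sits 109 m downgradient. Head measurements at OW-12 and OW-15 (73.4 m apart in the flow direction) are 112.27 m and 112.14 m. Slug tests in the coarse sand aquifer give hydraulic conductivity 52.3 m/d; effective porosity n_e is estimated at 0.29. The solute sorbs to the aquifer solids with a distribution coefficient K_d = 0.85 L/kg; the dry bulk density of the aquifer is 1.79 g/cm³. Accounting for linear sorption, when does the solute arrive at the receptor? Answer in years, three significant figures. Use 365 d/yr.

Hydraulic gradient i = (112.27 − 112.14) / 73.4 = 0.13 / 73.4 = 0.001771
q = Ki = 52.3 × 0.001771 = 0.09263 m/d
v_s = q/n_e = 0.09263/0.29 = 0.3194 m/d
Retardation R = 1 + ρ_b·K_d/n = 1 + 1.79×0.85/0.29 = 6.247
Contaminant velocity v_c = v/R = 0.3194/6.247 = 0.05113 m/d
t = L/v_c = 109/0.05113 = 2132 d
   = 2132/365 = 5.84 yr

5.84 years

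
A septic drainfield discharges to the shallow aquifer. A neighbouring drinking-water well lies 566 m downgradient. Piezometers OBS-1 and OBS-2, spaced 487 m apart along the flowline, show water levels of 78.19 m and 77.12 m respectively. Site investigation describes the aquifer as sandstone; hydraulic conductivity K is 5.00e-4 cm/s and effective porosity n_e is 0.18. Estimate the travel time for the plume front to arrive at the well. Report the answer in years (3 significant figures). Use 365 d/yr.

Hydraulic gradient i = (78.19 − 77.12) / 487 = 1.07 / 487 = 0.002197
K = 5.00e-4 cm/s × 864 = 0.4320 m/d
Darcy flux q = K·i = 0.4320 × 0.002197 = 9.492e-4 m/d
Average linear velocity = 9.492e-4 / 0.18 = 0.005273 m/d
t = L / v = 566 / 0.005273 = 107300 d
   = 107300 / 365 = 294 yr

294 years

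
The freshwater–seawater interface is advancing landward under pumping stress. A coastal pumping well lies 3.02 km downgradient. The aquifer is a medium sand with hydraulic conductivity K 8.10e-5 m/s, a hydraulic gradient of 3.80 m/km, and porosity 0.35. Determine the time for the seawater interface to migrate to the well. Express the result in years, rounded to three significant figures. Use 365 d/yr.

K = 8.10e-5 m/s × 86400 s/d = 6.998 m/d
q = Ki = 6.998 × 0.0038 = 0.02659 m/d
Average linear velocity = 0.02659 / 0.35 = 0.07598 m/d
L = 3.02 km = 3020 m
t = L / v = 3020 / 0.07598 = 39750 d
   = 39750 / 365 = 109 yr

109 years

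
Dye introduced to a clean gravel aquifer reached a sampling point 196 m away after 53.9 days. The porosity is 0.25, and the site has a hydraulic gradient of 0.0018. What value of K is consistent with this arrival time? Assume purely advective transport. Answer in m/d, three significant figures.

v = L / t = 196 / 53.9 = 3.636 m/d
K = v · n / i = 3.636 × 0.25 / 0.0018 = 505 m/d

505 m/d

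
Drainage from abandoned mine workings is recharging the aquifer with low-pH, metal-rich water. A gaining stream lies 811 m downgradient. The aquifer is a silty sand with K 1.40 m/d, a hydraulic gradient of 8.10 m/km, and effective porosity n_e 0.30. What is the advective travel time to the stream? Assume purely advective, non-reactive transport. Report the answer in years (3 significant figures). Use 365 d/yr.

58.8 years

Specific discharge q = 1.40 × 0.0081 = 0.01134 m/d
Seepage velocity v = q / n = 0.01134 / 0.30 = 0.03780 m/d
t = L / v = 811 / 0.03780 = 21460 d
   = 21460 / 365 = 58.8 yr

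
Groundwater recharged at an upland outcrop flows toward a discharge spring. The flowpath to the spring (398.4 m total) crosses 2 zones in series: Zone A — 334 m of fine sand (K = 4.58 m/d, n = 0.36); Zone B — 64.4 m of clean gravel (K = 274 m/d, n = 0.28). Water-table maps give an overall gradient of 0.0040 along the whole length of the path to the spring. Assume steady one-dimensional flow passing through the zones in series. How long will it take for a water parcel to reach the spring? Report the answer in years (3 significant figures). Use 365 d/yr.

For zones in series the flux q is common to all zones; the equivalent conductivity is the harmonic (thickness-weighted) mean, K_eq = L_total / Σ(L_j/K_j).
Σ(L/K) = 334/4.58 + 64.4/274 = 72.93 + 0.2350 = 73.16 d
K_eq = L_total / Σ(L/K) = 398.4 / 73.16 = 5.446 m/d
q = K_eq · i = 5.446 × 0.0040 = 0.02178 m/d (same in every zone)
Zone A: v = q/n = 0.02178/0.36 = 0.06051 m/d → t_A = 334/0.06051 = 5520 d
Zone B: v = q/n = 0.02178/0.28 = 0.07779 m/d → t_B = 64.4/0.07779 = 827.8 d
Total t = 5520 + 827.8 = 6348 d
   = 6348 / 365 = 17.4 yr

17.4 years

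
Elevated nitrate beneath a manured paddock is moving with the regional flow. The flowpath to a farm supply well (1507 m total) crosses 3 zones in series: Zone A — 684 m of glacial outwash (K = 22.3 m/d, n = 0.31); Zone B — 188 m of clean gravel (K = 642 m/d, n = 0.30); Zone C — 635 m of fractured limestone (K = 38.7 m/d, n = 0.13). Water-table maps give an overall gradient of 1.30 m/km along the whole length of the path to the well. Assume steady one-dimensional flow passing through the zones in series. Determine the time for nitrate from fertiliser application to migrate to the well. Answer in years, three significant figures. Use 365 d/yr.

23.3 years

Steady 1-D flow in series ⇒ the Darcy flux q is identical in every zone and the zone head losses add (resistances L/K in series).
Σ(L/K) = 684/22.3 + 188/642 + 635/38.7 = 30.67 + 0.2928 + 16.41 = 47.37 d
K_eq = L_total / Σ(L/K) = 1507 / 47.37 = 31.81 m/d
q = K_eq · i = 31.81 × 0.0013 = 0.04135 m/d (same in every zone)
Zone A: v = q/n = 0.04135/0.31 = 0.1334 m/d → t_A = 684/0.1334 = 5127 d
Zone B: v = q/n = 0.04135/0.30 = 0.1378 m/d → t_B = 188/0.1378 = 1364 d
Zone C: v = q/n = 0.04135/0.13 = 0.3181 m/d → t_C = 635/0.3181 = 1996 d
Total t = 5127 + 1364 + 1996 = 8487 d
   = 8487 / 365 = 23.3 yr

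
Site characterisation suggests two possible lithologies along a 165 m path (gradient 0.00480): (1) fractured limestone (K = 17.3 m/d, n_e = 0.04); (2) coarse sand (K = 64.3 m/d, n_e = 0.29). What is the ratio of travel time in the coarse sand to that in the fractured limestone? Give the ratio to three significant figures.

1.95

Unit 1 (fractured limestone): v = 17.3×0.0048/0.04 = 2.076 m/d, t = 165/2.076 = 79.48 d
Unit 2 (coarse sand): v = 64.3×0.0048/0.29 = 1.064 m/d, t = 165/1.064 = 155.0 d
t(coarse sand) / t(fractured limestone) = 155.0/79.48 = 1.95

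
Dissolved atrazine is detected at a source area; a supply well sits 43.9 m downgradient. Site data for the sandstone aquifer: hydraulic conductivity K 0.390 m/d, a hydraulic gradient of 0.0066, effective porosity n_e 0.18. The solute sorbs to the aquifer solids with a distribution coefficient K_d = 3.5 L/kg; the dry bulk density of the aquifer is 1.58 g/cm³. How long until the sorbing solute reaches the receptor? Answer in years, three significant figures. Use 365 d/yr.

267 years

Darcy flux q = K·i = 0.390 × 0.0066 = 0.002574 m/d
v = Ki/n = 0.390·0.0066/0.18 = 0.01430 m/d
Retardation R = 1 + ρ_b·K_d/n = 1 + 1.58×3.5/0.18 = 31.72
Contaminant velocity v_c = v/R = 0.01430/31.72 = 4.508e-4 m/d
t = L/v_c = 43.9/4.508e-4 = 97390 d
   = 97390/365 = 267 yr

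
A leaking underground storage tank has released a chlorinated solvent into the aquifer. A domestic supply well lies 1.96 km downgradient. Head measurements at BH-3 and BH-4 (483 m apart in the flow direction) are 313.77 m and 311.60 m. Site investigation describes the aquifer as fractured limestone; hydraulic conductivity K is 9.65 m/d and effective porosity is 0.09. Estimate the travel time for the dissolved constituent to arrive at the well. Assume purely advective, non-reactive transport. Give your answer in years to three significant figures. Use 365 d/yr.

11.1 years

Hydraulic gradient i = (313.77 − 311.60) / 483 = 2.17 / 483 = 0.004493
Specific discharge q = 9.65 × 0.004493 = 0.04336 m/d
Average linear velocity = 0.04336 / 0.09 = 0.4817 m/d
L = 1.96 km = 1960 m
t = L / v = 1960 / 0.4817 = 4069 d
   = 4069 / 365 = 11.1 yr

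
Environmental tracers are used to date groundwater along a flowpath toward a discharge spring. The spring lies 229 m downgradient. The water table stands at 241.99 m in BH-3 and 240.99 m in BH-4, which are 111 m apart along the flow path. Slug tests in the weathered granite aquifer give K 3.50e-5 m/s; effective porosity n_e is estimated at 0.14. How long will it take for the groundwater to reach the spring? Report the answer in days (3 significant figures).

Hydraulic gradient i = (241.99 − 240.99) / 111 = 1.00 / 111 = 0.009009
K = 3.50e-5 m/s × 86400 s/d = 3.024 m/d
Specific discharge q = 3.024 × 0.009009 = 0.02724 m/d
v = Ki/n = 3.024·0.009009/0.14 = 0.1946 m/d
t = L / v = 229 / 0.1946 = 1177 d

1180 days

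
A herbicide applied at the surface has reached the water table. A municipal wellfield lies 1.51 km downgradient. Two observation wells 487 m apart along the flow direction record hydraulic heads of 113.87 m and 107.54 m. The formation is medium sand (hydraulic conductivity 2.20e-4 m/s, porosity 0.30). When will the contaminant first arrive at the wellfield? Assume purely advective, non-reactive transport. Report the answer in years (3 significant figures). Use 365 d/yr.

5.02 years

Hydraulic gradient i = (113.87 − 107.54) / 487 = 6.33 / 487 = 0.01300
K = 2.20e-4 m/s × 86400 s/d = 19.01 m/d
q = Ki = 19.01 × 0.01300 = 0.2471 m/d
Average linear velocity = 0.2471 / 0.30 = 0.8235 m/d
L = 1.51 km = 1510 m
t = L / v = 1510 / 0.8235 = 1834 d
   = 1834 / 365 = 5.02 yr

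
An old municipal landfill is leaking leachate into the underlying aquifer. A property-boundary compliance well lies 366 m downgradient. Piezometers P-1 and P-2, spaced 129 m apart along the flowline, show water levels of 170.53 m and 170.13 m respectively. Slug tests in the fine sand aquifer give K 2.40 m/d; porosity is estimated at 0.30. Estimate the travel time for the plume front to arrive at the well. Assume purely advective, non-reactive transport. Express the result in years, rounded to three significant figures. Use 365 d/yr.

40.4 years

Hydraulic gradient i = (170.53 − 170.13) / 129 = 0.40 / 129 = 0.003101
Specific discharge q = 2.40 × 0.003101 = 0.007442 m/d
Average linear velocity = 0.007442 / 0.30 = 0.02481 m/d
t = L / v = 366 / 0.02481 = 14750 d
   = 14750 / 365 = 40.4 yr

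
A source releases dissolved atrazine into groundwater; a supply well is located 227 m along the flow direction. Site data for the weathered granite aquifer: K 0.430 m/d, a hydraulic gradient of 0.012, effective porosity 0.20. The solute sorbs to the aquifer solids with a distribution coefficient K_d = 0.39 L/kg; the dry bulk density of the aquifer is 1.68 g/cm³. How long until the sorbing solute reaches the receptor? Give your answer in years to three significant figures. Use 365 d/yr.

Darcy flux q = K·i = 0.430 × 0.012 = 0.005160 m/d
v = Ki/n = 0.430·0.012/0.20 = 0.02580 m/d
Retardation R = 1 + ρ_b·K_d/n = 1 + 1.68×0.39/0.20 = 4.276
Contaminant velocity v_c = v/R = 0.02580/4.276 = 0.006034 m/d
t = L/v_c = 227/0.006034 = 37620 d
   = 37620/365 = 103 yr

103 years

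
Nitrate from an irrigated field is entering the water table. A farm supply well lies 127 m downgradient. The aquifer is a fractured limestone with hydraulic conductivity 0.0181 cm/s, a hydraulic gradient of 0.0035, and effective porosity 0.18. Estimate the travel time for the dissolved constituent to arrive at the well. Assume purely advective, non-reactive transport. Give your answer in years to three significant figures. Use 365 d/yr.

K = 0.0181 cm/s × 864 = 15.64 m/d
Specific discharge q = 15.64 × 0.0035 = 0.05473 m/d
Average linear velocity = 0.05473 / 0.18 = 0.3041 m/d
t = L / v = 127 / 0.3041 = 417.7 d
   = 417.7 / 365 = 1.14 yr

1.14 years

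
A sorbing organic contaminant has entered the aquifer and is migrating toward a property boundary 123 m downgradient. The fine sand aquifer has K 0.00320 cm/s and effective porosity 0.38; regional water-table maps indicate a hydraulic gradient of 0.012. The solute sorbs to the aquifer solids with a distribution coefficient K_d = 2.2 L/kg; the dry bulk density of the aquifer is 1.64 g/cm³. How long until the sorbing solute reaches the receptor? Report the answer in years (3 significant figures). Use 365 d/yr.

K = 0.00320 cm/s × 864 = 2.765 m/d
Darcy flux q = K·i = 2.765 × 0.012 = 0.03318 m/d
Average linear velocity = 0.03318 / 0.38 = 0.08731 m/d
Retardation R = 1 + ρ_b·K_d/n = 1 + 1.64×2.2/0.38 = 10.49
Contaminant velocity v_c = v/R = 0.08731/10.49 = 0.008319 m/d
t = L/v_c = 123/0.008319 = 14780 d
   = 14780/365 = 40.5 yr

40.5 years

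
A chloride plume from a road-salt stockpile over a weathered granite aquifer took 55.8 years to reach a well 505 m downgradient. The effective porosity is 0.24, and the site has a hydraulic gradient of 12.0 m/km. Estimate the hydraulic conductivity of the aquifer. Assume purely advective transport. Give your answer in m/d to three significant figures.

0.496 m/d

t = 55.8 years = 20370 d
v = L / t = 505 / 20370 = 0.02480 m/d
K = v · n / i = 0.02480 × 0.24 / 0.012 = 0.496 m/d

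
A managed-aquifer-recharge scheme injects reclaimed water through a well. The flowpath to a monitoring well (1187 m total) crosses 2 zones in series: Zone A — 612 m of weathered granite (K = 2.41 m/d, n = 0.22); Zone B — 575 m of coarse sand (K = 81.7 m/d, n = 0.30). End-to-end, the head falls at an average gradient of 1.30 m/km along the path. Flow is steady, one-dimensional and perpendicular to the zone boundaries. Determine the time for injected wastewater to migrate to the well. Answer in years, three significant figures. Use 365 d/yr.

142 years

For zones in series the flux q is common to all zones; the equivalent conductivity is the harmonic (thickness-weighted) mean, K_eq = L_total / Σ(L_j/K_j).
Σ(L/K) = 612/2.41 + 575/81.7 = 253.9 + 7.038 = 261.0 d
K_eq = L_total / Σ(L/K) = 1187 / 261.0 = 4.548 m/d
q = K_eq · i = 4.548 × 0.0013 = 0.005913 m/d (same in every zone)
Zone A: v = q/n = 0.005913/0.22 = 0.02688 m/d → t_A = 612/0.02688 = 22770 d
Zone B: v = q/n = 0.005913/0.30 = 0.01971 m/d → t_B = 575/0.01971 = 29170 d
Total t = 22770 + 29170 = 51950 d
   = 51950 / 365 = 142 yr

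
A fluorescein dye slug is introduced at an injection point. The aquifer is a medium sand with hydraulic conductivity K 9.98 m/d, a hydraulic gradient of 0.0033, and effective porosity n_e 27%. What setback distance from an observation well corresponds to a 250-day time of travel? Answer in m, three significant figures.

30.5 m

Specific discharge q = 9.98 × 0.0033 = 0.03293 m/d
v_s = q/n_e = 0.03293/0.27 = 0.1220 m/d
L = v × T = 0.1220 × 250 = 30.49 m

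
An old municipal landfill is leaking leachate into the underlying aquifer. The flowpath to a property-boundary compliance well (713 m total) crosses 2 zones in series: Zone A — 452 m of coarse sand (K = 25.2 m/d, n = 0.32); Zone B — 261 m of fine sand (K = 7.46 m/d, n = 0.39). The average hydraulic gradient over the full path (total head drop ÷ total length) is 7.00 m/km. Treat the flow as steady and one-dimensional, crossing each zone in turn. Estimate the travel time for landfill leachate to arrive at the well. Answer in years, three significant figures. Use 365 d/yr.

7.16 years

Continuity: the same q passes through each zone, so ΔH = q·Σ(L_j/K_j) — the zones act as resistances in series.
Σ(L/K) = 452/25.2 + 261/7.46 = 17.94 + 34.99 = 52.92 d
K_eq = L_total / Σ(L/K) = 713 / 52.92 = 13.47 m/d
q = K_eq · i = 13.47 × 0.0070 = 0.09431 m/d (same in every zone)
Zone A: v = q/n = 0.09431/0.32 = 0.2947 m/d → t_A = 452/0.2947 = 1534 d
Zone B: v = q/n = 0.09431/0.39 = 0.2418 m/d → t_B = 261/0.2418 = 1079 d
Total t = 1534 + 1079 = 2613 d
   = 2613 / 365 = 7.16 yr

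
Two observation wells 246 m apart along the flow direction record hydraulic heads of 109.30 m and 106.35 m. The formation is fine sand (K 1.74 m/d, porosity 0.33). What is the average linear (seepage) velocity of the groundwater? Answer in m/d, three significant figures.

Hydraulic gradient i = (109.30 − 106.35) / 246 = 2.95 / 246 = 0.01199
Specific discharge q = 1.74 × 0.01199 = 0.02087 m/d
v_s = q/n_e = 0.02087/0.33 = 0.06323 m/d

0.0632 m/d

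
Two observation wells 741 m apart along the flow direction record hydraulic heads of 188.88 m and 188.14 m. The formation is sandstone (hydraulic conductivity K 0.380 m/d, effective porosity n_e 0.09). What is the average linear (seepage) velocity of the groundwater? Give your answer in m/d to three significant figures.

Hydraulic gradient i = (188.88 − 188.14) / 741 = 0.74 / 741 = 9.987e-4
Darcy flux q = K·i = 0.380 × 9.987e-4 = 3.795e-4 m/d
v = Ki/n = 0.380·9.987e-4/0.09 = 0.004217 m/d

0.00422 m/d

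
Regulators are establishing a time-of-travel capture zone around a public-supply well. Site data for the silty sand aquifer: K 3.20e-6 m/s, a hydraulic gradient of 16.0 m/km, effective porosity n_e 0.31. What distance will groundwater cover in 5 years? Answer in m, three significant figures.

K = 3.20e-6 m/s × 86400 s/d = 0.2765 m/d
Specific discharge q = 0.2765 × 0.016 = 0.004424 m/d
v_s = q/n_e = 0.004424/0.31 = 0.01427 m/d
T = 5 yr × 365 = 1825 d
L = v × T = 0.01427 × 1825 = 26.04 m

26.0 m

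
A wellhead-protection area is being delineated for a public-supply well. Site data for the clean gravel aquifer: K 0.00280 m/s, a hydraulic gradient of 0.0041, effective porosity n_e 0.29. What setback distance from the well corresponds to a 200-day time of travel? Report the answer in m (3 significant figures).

K = 0.00280 m/s × 86400 s/d = 241.9 m/d
q = Ki = 241.9 × 0.0041 = 0.9919 m/d
Seepage velocity v = q / n = 0.9919 / 0.29 = 3.420 m/d
L = v × T = 3.420 × 200 = 684.0 m

684 m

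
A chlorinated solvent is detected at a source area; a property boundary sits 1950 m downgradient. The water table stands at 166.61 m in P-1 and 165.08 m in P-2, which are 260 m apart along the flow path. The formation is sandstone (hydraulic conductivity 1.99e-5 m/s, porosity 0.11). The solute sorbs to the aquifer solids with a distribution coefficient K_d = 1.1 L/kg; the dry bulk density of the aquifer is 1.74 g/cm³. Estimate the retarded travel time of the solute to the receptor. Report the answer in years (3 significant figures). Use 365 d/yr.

Hydraulic gradient i = (166.61 − 165.08) / 260 = 1.53 / 260 = 0.005885
K = 1.99e-5 m/s × 86400 s/d = 1.719 m/d
Darcy flux q = K·i = 1.719 × 0.005885 = 0.01012 m/d
v = Ki/n = 1.719·0.005885/0.11 = 0.09198 m/d
Retardation R = 1 + ρ_b·K_d/n = 1 + 1.74×1.1/0.11 = 18.40
Contaminant velocity v_c = v/R = 0.09198/18.40 = 0.004999 m/d
t = L/v_c = 1950/0.004999 = 390100 d
   = 390100/365 = 1070 yr

1070 years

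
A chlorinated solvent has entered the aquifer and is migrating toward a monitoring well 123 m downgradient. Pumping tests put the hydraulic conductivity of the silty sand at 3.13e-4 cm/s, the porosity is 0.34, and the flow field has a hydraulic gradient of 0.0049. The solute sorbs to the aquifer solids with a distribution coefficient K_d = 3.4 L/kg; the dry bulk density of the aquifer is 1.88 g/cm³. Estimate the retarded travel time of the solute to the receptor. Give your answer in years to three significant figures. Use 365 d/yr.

1710 years

K = 3.13e-4 cm/s × 864 = 0.2704 m/d
Specific discharge q = 0.2704 × 0.0049 = 0.001325 m/d
v_s = q/n_e = 0.001325/0.34 = 0.003897 m/d
Retardation R = 1 + ρ_b·K_d/n = 1 + 1.88×3.4/0.34 = 19.80
Contaminant velocity v_c = v/R = 0.003897/19.80 = 1.968e-4 m/d
t = L/v_c = 123/1.968e-4 = 624900 d
   = 624900/365 = 1710 yr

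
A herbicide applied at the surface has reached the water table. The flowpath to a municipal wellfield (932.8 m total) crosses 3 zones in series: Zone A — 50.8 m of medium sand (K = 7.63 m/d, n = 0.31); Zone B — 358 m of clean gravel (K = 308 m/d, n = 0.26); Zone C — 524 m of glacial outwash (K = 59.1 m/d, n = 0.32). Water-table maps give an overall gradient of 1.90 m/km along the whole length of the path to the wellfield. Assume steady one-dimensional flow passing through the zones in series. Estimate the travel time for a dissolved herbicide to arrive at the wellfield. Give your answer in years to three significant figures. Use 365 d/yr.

Continuity: the same q passes through each zone, so ΔH = q·Σ(L_j/K_j) — the zones act as resistances in series.
Σ(L/K) = 50.8/7.63 + 358/308 + 524/59.1 = 6.658 + 1.162 + 8.866 = 16.69 d
K_eq = L_total / Σ(L/K) = 932.8 / 16.69 = 55.90 m/d
q = K_eq · i = 55.90 × 0.0019 = 0.1062 m/d (same in every zone)
Zone A: v = q/n = 0.1062/0.31 = 0.3426 m/d → t_A = 50.8/0.3426 = 148.3 d
Zone B: v = q/n = 0.1062/0.26 = 0.4085 m/d → t_B = 358/0.4085 = 876.4 d
Zone C: v = q/n = 0.1062/0.32 = 0.3319 m/d → t_C = 524/0.3319 = 1579 d
Total t = 148.3 + 876.4 + 1579 = 2603 d
   = 2603 / 365 = 7.13 yr

7.13 years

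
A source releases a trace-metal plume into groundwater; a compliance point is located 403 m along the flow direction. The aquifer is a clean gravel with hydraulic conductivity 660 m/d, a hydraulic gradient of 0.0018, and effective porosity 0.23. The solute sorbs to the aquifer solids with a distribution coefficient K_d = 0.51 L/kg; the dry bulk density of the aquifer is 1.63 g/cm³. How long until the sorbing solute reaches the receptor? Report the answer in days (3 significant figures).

360 days

Darcy flux q = K·i = 660 × 0.0018 = 1.188 m/d
Average linear velocity = 1.188 / 0.23 = 5.165 m/d
Retardation R = 1 + ρ_b·K_d/n = 1 + 1.63×0.51/0.23 = 4.614
Contaminant velocity v_c = v/R = 5.165/4.614 = 1.119 m/d
t = L/v_c = 403/1.119 = 360.0 d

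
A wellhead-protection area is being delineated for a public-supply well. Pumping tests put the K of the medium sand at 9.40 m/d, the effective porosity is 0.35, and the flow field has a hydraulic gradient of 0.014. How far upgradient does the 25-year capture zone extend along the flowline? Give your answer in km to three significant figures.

3.43 km

Specific discharge q = 9.40 × 0.014 = 0.1316 m/d
Seepage velocity v = q / n = 0.1316 / 0.35 = 0.3760 m/d
T = 25 yr × 365 = 9125 d
L = v × T = 0.3760 × 9125 = 3431 m
   = 3.43 km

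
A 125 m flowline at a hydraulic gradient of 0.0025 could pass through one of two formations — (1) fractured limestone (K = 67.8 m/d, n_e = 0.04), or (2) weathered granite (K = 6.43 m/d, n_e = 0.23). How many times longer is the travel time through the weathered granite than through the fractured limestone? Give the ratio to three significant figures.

60.6

Unit 1 (fractured limestone): v = 67.8×0.0025/0.04 = 4.238 m/d, t = 125/4.238 = 29.50 d
Unit 2 (weathered granite): v = 6.43×0.0025/0.23 = 0.06989 m/d, t = 125/0.06989 = 1788 d
t(weathered granite) / t(fractured limestone) = 1788/29.50 = 60.6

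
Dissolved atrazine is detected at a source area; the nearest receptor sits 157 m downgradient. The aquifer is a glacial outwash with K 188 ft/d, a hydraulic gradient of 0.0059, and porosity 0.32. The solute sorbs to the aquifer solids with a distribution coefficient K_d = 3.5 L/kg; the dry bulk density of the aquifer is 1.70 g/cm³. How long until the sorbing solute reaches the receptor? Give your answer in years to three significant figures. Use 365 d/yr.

K = 188 ft/d × 0.3048 = 57.30 m/d
Specific discharge q = 57.30 × 0.0059 = 0.3381 m/d
Average linear velocity = 0.3381 / 0.32 = 1.057 m/d
Retardation R = 1 + ρ_b·K_d/n = 1 + 1.70×3.5/0.32 = 19.59
Contaminant velocity v_c = v/R = 1.057/19.59 = 0.05392 m/d
t = L/v_c = 157/0.05392 = 2912 d
   = 2912/365 = 7.98 yr

7.98 years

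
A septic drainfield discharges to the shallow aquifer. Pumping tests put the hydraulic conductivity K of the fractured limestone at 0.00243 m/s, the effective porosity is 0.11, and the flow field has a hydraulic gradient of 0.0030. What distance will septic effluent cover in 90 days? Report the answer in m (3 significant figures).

K = 0.00243 m/s × 86400 s/d = 210.0 m/d
q = Ki = 210.0 × 0.0030 = 0.6299 m/d
v = Ki/n = 210.0·0.0030/0.11 = 5.726 m/d
L = v × T = 5.726 × 90 = 515.3 m

515 m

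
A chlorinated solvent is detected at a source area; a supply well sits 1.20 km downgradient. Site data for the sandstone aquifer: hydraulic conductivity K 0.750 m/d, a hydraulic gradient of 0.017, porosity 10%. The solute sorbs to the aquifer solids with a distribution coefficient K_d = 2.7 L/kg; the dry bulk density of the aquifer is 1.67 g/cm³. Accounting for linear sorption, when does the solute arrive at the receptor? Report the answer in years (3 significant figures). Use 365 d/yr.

Darcy flux q = K·i = 0.750 × 0.017 = 0.01275 m/d
Seepage velocity v = q / n = 0.01275 / 0.10 = 0.1275 m/d
Retardation R = 1 + ρ_b·K_d/n = 1 + 1.67×2.7/0.10 = 46.09
Contaminant velocity v_c = v/R = 0.1275/46.09 = 0.002766 m/d
L = 1.20 km = 1200 m
t = L/v_c = 1200/0.002766 = 433800 d
   = 433800/365 = 1190 yr

1190 years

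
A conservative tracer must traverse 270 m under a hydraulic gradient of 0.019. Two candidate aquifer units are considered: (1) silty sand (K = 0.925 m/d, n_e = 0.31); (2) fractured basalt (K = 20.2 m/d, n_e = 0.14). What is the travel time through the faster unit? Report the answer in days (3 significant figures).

Unit 1 (silty sand): v = 0.925×0.019/0.31 = 0.05669 m/d, t = 270/0.05669 = 4762 d
Unit 2 (fractured basalt): v = 20.2×0.019/0.14 = 2.741 m/d, t = 270/2.741 = 98.49 d
Faster unit: t = 98.5 d

98.5 days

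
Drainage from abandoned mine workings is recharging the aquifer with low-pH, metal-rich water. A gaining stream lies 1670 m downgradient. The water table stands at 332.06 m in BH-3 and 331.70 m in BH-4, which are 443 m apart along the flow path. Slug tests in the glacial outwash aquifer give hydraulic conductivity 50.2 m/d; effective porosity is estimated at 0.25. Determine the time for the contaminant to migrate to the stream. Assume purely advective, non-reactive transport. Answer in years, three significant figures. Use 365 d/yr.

Hydraulic gradient i = (332.06 − 331.70) / 443 = 0.36 / 443 = 8.126e-4
Specific discharge q = 50.2 × 8.126e-4 = 0.04079 m/d
v_s = q/n_e = 0.04079/0.25 = 0.1632 m/d
t = L / v = 1670 / 0.1632 = 10230 d
   = 10230 / 365 = 28.0 yr

28.0 years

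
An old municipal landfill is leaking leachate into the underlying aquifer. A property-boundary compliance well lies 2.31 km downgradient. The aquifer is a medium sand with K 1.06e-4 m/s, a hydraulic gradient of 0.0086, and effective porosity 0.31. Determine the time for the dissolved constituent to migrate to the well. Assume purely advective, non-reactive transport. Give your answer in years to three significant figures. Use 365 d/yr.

K = 1.06e-4 m/s × 86400 s/d = 9.158 m/d
Specific discharge q = 9.158 × 0.0086 = 0.07876 m/d
Seepage velocity v = q / n = 0.07876 / 0.31 = 0.2541 m/d
L = 2.31 km = 2310 m
t = L / v = 2310 / 0.2541 = 9092 d
   = 9092 / 365 = 24.9 yr

24.9 years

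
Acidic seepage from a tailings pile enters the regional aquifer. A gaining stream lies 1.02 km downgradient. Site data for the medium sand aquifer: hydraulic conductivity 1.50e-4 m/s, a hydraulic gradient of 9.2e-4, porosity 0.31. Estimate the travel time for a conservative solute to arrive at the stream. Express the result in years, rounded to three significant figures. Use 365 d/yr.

K = 1.50e-4 m/s × 86400 s/d = 12.96 m/d
q = Ki = 12.96 × 9.2e-4 = 0.01192 m/d
v_s = q/n_e = 0.01192/0.31 = 0.03846 m/d
L = 1.02 km = 1020 m
t = L / v = 1020 / 0.03846 = 26520 d
   = 26520 / 365 = 72.7 yr

72.7 years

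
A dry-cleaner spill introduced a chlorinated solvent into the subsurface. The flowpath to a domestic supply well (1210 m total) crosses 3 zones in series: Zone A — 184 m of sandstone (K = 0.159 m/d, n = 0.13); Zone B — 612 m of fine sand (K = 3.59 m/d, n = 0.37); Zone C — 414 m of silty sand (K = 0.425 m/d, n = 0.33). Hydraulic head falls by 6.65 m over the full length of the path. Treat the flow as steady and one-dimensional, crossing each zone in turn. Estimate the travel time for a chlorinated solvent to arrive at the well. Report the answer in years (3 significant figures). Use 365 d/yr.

Continuity: the same q passes through each zone, so ΔH = q·Σ(L_j/K_j) — the zones act as resistances in series.
Σ(L/K) = 184/0.159 + 612/3.59 + 414/0.425 = 1157 + 170.5 + 974.1 = 2302 d
q = ΔH / Σ(L/K) = 6.65 / 2302 = 0.002889 m/d (same in every zone)
Zone A: v = q/n = 0.002889/0.13 = 0.02222 m/d → t_A = 184/0.02222 = 8280 d
Zone B: v = q/n = 0.002889/0.37 = 0.007808 m/d → t_B = 612/0.007808 = 78380 d
Zone C: v = q/n = 0.002889/0.33 = 0.008755 m/d → t_C = 414/0.008755 = 47290 d
Total t = 8280 + 78380 + 47290 = 133900 d
   = 133900 / 365 = 367 yr

367 years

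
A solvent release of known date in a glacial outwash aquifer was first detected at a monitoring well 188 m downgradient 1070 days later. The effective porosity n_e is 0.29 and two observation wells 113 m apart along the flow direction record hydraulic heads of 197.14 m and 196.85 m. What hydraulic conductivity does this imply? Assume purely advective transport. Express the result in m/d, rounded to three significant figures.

19.9 m/d

Hydraulic gradient i = (197.14 − 196.85) / 113 = 0.29 / 113 = 0.002566
v = L / t = 188 / 1070 = 0.1757 m/d
K = v · n / i = 0.1757 × 0.29 / 0.002566 = 19.9 m/d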